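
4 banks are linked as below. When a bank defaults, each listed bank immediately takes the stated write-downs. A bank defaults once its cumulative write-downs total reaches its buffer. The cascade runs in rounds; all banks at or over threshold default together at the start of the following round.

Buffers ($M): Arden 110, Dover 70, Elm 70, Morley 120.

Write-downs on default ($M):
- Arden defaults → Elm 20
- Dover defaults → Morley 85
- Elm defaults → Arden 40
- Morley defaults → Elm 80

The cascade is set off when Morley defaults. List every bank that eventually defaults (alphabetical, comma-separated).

Round 1 — Morley defaults (initial).
  Elm: +80 → 80 ≥ 70
Round 2 — Elm defaults.
  Arden: +40 → 40 < 110
No further defaults.

Elm, Morley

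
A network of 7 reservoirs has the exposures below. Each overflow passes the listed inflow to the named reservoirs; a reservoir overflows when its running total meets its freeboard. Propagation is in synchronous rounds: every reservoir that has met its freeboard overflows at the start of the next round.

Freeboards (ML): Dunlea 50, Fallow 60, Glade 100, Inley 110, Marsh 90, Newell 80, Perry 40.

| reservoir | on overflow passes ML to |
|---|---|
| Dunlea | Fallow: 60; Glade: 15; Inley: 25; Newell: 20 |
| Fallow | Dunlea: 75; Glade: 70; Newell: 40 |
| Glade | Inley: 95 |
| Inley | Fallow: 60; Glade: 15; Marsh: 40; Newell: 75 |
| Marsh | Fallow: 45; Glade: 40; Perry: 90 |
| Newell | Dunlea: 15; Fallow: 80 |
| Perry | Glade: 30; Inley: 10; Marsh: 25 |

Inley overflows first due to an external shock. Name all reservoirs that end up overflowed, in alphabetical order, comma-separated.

Dunlea, Fallow, Glade, Inley, Newell

Round 1 — Inley overflows (initial).
  Fallow: +60 → 60 ≥ 60
  Glade: +15 → 15 < 100
  Marsh: +40 → 40 < 90
  Newell: +75 → 75 < 80
Round 2 — Fallow overflows.
  Dunlea: +75 → 75 ≥ 50
  Glade: +70 → 85 < 100
  Newell: +40 → 115 ≥ 80
Round 3 — Dunlea, Newell overflow.
  Glade: +15 → 100 ≥ 100
Round 4 — Glade overflows.
No further overflows.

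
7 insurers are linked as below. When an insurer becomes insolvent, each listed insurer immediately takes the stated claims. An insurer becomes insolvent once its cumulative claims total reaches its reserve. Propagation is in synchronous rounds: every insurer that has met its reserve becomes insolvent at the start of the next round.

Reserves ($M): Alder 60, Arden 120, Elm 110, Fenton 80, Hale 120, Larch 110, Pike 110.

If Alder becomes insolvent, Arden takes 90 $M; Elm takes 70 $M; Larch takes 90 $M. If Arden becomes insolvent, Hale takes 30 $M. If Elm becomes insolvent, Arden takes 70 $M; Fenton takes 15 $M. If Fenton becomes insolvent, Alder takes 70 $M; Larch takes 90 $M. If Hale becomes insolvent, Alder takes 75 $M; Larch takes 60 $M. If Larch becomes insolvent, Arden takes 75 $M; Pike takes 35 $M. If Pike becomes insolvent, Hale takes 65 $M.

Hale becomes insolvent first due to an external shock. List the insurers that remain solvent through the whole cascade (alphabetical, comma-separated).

Elm, Fenton, Pike

Round 1 — Hale becomes insolvent (initial).
  Alder: +75 → 75 ≥ 60
  Larch: +60 → 60 < 110
Round 2 — Alder becomes insolvent.
  Arden: +90 → 90 < 120
  Elm: +70 → 70 < 110
  Larch: +90 → 150 ≥ 110
Round 3 — Larch becomes insolvent.
  Arden: +75 → 165 ≥ 120
  Pike: +35 → 35 < 110
Round 4 — Arden becomes insolvent.
No further insolvencies.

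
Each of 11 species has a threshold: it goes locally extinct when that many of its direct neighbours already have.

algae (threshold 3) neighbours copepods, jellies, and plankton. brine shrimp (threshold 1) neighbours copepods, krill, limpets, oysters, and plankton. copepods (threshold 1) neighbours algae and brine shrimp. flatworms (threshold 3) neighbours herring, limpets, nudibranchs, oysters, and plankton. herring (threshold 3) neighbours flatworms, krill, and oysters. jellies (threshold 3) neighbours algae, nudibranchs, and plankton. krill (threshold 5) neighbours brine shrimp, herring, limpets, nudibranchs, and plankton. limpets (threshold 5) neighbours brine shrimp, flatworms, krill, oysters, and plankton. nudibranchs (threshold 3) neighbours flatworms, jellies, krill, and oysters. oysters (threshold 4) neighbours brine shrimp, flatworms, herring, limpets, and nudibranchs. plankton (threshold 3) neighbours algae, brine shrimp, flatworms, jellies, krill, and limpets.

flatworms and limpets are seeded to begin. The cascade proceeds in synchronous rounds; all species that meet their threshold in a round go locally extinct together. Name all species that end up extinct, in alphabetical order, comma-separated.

brine shrimp, copepods, flatworms, limpets, plankton

Round 1 — flatworms, limpets go locally extinct (initial).
Round 2 — checking thresholds:
  brine shrimp: 1 of 5 neighbours ≥ 1, goes locally extinct.
  herring: 1 of 3 neighbours < 3, below threshold.
  krill: 1 of 5 neighbours < 5, below threshold.
  nudibranchs: 1 of 4 neighbours < 3, below threshold.
  oysters: 2 of 5 neighbours < 4, below threshold.
  plankton: 2 of 6 neighbours < 3, below threshold.
Round 3 — checking thresholds:
  copepods: 1 of 2 neighbours ≥ 1, goes locally extinct.
  herring: 1 of 3 neighbours < 3, below threshold.
  krill: 2 of 5 neighbours < 5, below threshold.
  nudibranchs: 1 of 4 neighbours < 3, below threshold.
  oysters: 3 of 5 neighbours < 4, below threshold.
  plankton: 3 of 6 neighbours ≥ 3, goes locally extinct.
Round 4 — no new extinctions; cascade stops.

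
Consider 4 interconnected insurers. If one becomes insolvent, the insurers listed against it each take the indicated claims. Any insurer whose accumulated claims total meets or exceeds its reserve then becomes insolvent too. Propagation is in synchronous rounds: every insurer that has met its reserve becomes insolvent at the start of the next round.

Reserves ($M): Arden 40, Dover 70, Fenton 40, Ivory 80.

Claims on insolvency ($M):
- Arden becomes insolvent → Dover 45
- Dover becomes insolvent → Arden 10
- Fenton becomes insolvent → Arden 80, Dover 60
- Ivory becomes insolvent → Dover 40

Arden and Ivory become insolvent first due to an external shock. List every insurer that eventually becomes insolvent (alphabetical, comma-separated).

Arden, Dover, Ivory

Round 1 — Arden, Ivory become insolvent (initial).
  Dover: +45+40 → 85 ≥ 70
Round 2 — Dover becomes insolvent.
No further insolvencies.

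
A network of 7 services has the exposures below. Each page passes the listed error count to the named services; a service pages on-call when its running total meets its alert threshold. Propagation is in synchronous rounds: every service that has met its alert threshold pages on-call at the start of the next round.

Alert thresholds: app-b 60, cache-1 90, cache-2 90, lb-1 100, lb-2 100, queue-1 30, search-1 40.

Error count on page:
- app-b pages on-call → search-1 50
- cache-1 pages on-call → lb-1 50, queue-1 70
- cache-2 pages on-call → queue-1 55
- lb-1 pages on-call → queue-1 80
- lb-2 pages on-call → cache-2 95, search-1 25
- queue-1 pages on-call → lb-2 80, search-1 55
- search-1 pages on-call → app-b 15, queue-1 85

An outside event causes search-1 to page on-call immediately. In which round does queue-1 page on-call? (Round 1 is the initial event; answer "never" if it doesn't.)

Round 1 — search-1 pages on-call (initial).
  app-b: +15 → 15 < 60
  queue-1: +85 → 85 ≥ 30
Round 2 — queue-1 pages on-call.
  lb-2: +80 → 80 < 100
No further pages.

2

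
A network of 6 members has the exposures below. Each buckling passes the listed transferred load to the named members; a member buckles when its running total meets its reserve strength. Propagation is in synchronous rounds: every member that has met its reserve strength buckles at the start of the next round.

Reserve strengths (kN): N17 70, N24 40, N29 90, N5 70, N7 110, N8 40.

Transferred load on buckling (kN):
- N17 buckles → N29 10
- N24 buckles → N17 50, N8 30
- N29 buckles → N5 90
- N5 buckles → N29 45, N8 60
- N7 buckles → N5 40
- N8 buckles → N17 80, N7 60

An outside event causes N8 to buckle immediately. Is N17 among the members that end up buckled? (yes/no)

Round 1 — N8 buckles (initial).
  N17: +80 → 80 ≥ 70
  N7: +60 → 60 < 110
Round 2 — N17 buckles.
  N29: +10 → 10 < 90
No further bucklings.

yes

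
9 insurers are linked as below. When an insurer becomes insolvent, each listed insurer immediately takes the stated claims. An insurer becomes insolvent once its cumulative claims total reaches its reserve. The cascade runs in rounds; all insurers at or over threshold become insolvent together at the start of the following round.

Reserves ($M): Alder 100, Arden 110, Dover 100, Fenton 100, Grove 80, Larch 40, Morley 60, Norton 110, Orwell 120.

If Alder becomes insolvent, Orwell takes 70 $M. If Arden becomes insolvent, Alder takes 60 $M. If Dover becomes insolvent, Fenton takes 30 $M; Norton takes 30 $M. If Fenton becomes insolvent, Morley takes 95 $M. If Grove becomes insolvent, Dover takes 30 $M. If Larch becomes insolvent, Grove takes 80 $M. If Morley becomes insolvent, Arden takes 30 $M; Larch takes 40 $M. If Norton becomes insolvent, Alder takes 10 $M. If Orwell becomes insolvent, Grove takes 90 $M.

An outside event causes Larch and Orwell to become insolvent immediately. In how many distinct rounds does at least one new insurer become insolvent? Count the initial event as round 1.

2

Round 1 — Larch, Orwell become insolvent (initial).
  Grove: +80+90 → 170 ≥ 80
Round 2 — Grove becomes insolvent.
  Dover: +30 → 30 < 100
No further insolvencies.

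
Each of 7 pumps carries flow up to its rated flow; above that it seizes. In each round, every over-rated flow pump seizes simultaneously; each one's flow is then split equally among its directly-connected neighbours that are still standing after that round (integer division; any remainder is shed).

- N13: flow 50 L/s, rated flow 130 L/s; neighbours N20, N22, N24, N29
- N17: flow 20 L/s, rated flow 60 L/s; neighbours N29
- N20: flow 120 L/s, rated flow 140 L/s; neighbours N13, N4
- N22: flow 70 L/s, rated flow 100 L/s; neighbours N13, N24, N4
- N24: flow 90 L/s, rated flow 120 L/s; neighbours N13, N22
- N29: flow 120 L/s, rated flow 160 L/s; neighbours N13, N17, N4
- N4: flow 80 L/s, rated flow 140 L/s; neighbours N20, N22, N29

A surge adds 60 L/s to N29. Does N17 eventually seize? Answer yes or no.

yes

Round 1 — N29 at 180 > 160. N29 seizes.
  N29 sheds 180 L/s to N13, N17, N4: 60 each.
    N13: 50+60 = 110 ≤ 130
    N17: 20+60 = 80 > 60
    N4: 80+60 = 140 ≤ 140
Round 2 — N17 seizes.
  N17 sheds 80 L/s: no online neighbours, lost.
No further seizures.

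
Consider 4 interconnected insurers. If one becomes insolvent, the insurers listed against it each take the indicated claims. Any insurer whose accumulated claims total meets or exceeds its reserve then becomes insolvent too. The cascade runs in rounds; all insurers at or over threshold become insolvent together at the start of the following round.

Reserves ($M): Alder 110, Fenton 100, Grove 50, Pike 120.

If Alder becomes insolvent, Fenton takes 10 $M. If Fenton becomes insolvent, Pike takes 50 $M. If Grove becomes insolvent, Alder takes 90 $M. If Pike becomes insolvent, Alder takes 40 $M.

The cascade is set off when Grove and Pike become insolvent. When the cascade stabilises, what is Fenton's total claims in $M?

10

Round 1 — Grove, Pike become insolvent (initial).
  Alder: +90+40 → 130 ≥ 110
Round 2 — Alder becomes insolvent.
  Fenton: +10 → 10 < 100
No further insolvencies.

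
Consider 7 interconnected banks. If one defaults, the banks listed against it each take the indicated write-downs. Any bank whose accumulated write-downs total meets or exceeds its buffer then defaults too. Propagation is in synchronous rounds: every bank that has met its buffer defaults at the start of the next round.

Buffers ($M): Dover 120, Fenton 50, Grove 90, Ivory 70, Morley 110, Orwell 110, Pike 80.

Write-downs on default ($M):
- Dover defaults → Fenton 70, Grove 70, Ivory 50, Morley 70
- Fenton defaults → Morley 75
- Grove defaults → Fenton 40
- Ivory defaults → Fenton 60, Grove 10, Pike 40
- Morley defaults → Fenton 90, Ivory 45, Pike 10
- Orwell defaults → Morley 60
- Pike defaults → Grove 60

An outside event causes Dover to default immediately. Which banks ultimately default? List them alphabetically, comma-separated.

Round 1 — Dover defaults (initial).
  Fenton: +70 → 70 ≥ 50
  Grove: +70 → 70 < 90
  Ivory: +50 → 50 < 70
  Morley: +70 → 70 < 110
Round 2 — Fenton defaults.
  Morley: +75 → 145 ≥ 110
Round 3 — Morley defaults.
  Ivory: +45 → 95 ≥ 70
  Pike: +10 → 10 < 80
Round 4 — Ivory defaults.
  Grove: +10 → 80 < 90
  Pike: +40 → 50 < 80
No further defaults.

Dover, Fenton, Ivory, Morley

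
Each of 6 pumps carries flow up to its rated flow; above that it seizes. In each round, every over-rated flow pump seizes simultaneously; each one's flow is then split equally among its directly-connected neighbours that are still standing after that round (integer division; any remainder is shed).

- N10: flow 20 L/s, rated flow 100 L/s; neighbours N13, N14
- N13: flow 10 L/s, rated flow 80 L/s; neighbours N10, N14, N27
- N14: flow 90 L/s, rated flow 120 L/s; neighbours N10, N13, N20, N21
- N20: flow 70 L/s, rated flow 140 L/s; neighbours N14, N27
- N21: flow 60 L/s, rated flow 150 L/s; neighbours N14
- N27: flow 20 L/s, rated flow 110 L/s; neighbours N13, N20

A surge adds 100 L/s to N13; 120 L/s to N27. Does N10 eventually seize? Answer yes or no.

Round 1 — N13 at 110 > 80; N27 at 140 > 110. N13, N27 seize.
  N13 sheds 110 L/s to N10, N14: 55 each.
    N10: 20+55 = 75 ≤ 100
    N14: 90+55 = 145 > 120
  N27 sheds 140 L/s to N20: 140 each.
    N20: 70+140 = 210 > 140
Round 2 — N14, N20 seize.
  N14 sheds 145 L/s to N10, N21: 72 each (1 lost).
    N10: 75+72 = 147 > 100
    N21: 60+72 = 132 ≤ 150
  N20 sheds 210 L/s: no online neighbours, lost.
Round 3 — N10 seizes.
  N10 sheds 147 L/s: no online neighbours, lost.
No further seizures.

yes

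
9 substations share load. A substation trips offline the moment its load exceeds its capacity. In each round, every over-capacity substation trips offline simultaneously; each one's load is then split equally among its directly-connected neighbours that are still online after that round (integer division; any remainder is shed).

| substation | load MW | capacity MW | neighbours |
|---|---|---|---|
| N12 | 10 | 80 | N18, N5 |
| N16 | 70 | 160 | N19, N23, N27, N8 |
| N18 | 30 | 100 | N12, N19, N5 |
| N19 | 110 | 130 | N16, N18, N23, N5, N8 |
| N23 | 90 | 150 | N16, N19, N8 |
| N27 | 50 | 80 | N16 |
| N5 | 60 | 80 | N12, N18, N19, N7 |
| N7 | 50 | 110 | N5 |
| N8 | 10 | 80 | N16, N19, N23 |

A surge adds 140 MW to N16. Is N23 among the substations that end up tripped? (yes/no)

Round 1 — N16 at 210 > 160. N16 trips offline.
  N16 sheds 210 MW to N19, N23, N27, N8: 52 each (2 lost).
    N19: 110+52 = 162 > 130
    N23: 90+52 = 142 ≤ 150
    N27: 50+52 = 102 > 80
    N8: 10+52 = 62 ≤ 80
Round 2 — N19, N27 trip offline.
  N19 sheds 162 MW to N18, N23, N5, N8: 40 each (2 lost).
    N18: 30+40 = 70 ≤ 100
    N23: 142+40 = 182 > 150
    N5: 60+40 = 100 > 80
    N8: 62+40 = 102 > 80
  N27 sheds 102 MW: no online neighbours, lost.
Round 3 — N23, N5, N8 trip offline.
  N23 sheds 182 MW: no online neighbours, lost.
  N5 sheds 100 MW to N12, N18, N7: 33 each (1 lost).
    N12: 10+33 = 43 ≤ 80
    N18: 70+33 = 103 > 100
    N7: 50+33 = 83 ≤ 110
  N8 sheds 102 MW: no online neighbours, lost.
Round 4 — N18 trips offline.
  N18 sheds 103 MW to N12: 103 each.
    N12: 43+103 = 146 > 80
Round 5 — N12 trips offline.
  N12 sheds 146 MW: no online neighbours, lost.
No further trips.

yes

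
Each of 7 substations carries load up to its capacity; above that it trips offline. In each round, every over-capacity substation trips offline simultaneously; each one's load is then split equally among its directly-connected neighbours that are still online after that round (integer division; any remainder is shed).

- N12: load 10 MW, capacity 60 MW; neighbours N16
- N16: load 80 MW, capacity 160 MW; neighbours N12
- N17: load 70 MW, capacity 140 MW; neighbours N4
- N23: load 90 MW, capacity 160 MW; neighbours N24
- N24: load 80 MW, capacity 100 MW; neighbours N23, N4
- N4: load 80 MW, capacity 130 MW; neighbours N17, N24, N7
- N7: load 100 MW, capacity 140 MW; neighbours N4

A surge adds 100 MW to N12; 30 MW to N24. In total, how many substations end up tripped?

5

Round 1 — N12 at 110 > 60; N24 at 110 > 100. N12, N24 trip offline.
  N12 sheds 110 MW to N16: 110 each.
    N16: 80+110 = 190 > 160
  N24 sheds 110 MW to N23, N4: 55 each.
    N23: 90+55 = 145 ≤ 160
    N4: 80+55 = 135 > 130
Round 2 — N16, N4 trip offline.
  N16 sheds 190 MW: no online neighbours, lost.
  N4 sheds 135 MW to N17, N7: 67 each (1 lost).
    N17: 70+67 = 137 ≤ 140
    N7: 100+67 = 167 > 140
Round 3 — N7 trips offline.
  N7 sheds 167 MW: no online neighbours, lost.
No further trips.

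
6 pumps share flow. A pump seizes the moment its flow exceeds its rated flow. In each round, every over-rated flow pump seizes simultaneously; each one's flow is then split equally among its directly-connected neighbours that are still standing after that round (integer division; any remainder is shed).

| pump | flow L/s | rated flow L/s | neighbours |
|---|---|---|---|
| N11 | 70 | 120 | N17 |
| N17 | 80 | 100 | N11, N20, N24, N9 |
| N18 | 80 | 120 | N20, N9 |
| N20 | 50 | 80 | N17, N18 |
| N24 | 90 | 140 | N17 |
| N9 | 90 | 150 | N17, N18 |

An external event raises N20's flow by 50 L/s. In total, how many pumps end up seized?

Round 1 — N20 at 100 > 80. N20 seizes.
  N20 sheds 100 L/s to N17, N18: 50 each.
    N17: 80+50 = 130 > 100
    N18: 80+50 = 130 > 120
Round 2 — N17, N18 seize.
  N17 sheds 130 L/s to N11, N24, N9: 43 each (1 lost).
    N11: 70+43 = 113 ≤ 120
    N24: 90+43 = 133 ≤ 140
    N9: 90+43 = 133 ≤ 150
  N18 sheds 130 L/s to N9: 130 each.
    N9: 133+130 = 263 > 150
Round 3 — N9 seizes.
  N9 sheds 263 L/s: no online neighbours, lost.
No further seizures.

4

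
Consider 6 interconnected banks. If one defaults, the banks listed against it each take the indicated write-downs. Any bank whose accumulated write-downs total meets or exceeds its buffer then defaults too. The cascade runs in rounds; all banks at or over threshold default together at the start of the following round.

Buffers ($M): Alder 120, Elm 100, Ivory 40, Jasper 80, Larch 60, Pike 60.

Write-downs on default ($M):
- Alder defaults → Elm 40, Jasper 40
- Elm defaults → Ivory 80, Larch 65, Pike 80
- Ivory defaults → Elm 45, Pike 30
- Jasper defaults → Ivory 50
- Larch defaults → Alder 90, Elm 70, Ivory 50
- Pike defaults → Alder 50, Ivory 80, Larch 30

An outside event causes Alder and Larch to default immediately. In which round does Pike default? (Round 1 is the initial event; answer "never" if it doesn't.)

Round 1 — Alder, Larch default (initial).
  Elm: +40+70 → 110 ≥ 100
  Ivory: +50 → 50 ≥ 40
  Jasper: +40 → 40 < 80
Round 2 — Elm, Ivory default.
  Pike: +80+30 → 110 ≥ 60
Round 3 — Pike defaults.
No further defaults.

3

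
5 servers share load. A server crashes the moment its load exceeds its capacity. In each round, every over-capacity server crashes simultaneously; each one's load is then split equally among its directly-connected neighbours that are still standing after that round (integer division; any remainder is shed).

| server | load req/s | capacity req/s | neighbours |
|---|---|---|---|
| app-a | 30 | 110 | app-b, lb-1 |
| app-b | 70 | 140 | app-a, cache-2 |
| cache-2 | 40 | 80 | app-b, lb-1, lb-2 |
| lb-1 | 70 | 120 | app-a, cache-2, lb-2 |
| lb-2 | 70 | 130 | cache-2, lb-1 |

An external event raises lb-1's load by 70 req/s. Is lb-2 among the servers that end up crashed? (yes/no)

Round 1 — lb-1 at 140 > 120. lb-1 crashes.
  lb-1 sheds 140 req/s to app-a, cache-2, lb-2: 46 each (2 lost).
    app-a: 30+46 = 76 ≤ 110
    cache-2: 40+46 = 86 > 80
    lb-2: 70+46 = 116 ≤ 130
Round 2 — cache-2 crashes.
  cache-2 sheds 86 req/s to app-b, lb-2: 43 each.
    app-b: 70+43 = 113 ≤ 140
    lb-2: 116+43 = 159 > 130
Round 3 — lb-2 crashes.
  lb-2 sheds 159 req/s: no online neighbours, lost.
No further crashes.

yes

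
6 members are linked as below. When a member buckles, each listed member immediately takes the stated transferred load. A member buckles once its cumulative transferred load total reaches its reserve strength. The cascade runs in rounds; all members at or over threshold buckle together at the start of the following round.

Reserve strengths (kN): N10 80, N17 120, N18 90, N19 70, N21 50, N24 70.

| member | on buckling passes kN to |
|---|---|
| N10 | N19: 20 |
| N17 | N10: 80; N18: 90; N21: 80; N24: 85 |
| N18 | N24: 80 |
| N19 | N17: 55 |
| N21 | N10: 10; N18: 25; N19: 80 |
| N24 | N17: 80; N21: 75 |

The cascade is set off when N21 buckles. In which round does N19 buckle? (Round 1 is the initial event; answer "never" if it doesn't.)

Round 1 — N21 buckles (initial).
  N10: +10 → 10 < 80
  N18: +25 → 25 < 90
  N19: +80 → 80 ≥ 70
Round 2 — N19 buckles.
  N17: +55 → 55 < 120
No further bucklings.

2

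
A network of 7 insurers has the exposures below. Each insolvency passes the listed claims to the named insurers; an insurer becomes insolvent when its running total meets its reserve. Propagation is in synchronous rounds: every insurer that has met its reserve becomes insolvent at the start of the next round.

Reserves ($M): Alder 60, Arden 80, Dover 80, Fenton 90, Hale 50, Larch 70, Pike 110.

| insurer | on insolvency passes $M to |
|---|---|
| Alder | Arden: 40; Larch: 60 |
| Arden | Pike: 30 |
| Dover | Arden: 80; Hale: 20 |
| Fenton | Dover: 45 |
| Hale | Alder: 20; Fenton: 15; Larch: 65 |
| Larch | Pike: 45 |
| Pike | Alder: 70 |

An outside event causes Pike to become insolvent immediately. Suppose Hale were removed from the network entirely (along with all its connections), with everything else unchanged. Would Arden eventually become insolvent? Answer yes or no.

With Hale removed:
Round 1 — Pike becomes insolvent (initial).
  Alder: +70 → 70 ≥ 60
Round 2 — Alder becomes insolvent.
  Arden: +40 → 40 < 80
  Larch: +60 → 60 < 70
No further insolvencies.

no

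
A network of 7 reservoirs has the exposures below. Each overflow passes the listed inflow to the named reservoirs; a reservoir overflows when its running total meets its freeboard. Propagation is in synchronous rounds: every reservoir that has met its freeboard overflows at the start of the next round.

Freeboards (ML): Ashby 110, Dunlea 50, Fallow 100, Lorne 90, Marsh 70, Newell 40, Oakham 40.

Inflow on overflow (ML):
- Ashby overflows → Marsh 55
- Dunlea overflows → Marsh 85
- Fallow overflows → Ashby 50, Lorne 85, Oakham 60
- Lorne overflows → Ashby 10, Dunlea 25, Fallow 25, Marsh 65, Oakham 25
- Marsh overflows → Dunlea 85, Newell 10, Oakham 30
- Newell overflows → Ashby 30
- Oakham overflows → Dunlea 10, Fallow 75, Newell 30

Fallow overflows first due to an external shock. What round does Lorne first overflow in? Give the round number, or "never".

never

Round 1 — Fallow overflows (initial).
  Ashby: +50 → 50 < 110
  Lorne: +85 → 85 < 90
  Oakham: +60 → 60 ≥ 40
Round 2 — Oakham overflows.
  Dunlea: +10 → 10 < 50
  Newell: +30 → 30 < 40
No further overflows.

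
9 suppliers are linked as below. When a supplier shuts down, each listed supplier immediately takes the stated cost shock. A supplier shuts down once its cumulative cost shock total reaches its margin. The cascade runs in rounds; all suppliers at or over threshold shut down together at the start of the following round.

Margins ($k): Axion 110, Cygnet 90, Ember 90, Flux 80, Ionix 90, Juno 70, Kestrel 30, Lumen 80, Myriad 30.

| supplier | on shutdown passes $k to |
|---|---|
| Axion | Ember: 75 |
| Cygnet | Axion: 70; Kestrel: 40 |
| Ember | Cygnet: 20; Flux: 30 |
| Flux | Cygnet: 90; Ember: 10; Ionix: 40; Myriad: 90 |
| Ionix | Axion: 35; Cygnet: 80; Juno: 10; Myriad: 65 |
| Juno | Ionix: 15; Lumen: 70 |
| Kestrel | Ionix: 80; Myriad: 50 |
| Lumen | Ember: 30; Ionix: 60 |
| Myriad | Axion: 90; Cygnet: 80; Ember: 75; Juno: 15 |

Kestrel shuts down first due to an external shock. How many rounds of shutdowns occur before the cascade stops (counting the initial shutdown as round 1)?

Round 1 — Kestrel shuts down (initial).
  Ionix: +80 → 80 < 90
  Myriad: +50 → 50 ≥ 30
Round 2 — Myriad shuts down.
  Axion: +90 → 90 < 110
  Cygnet: +80 → 80 < 90
  Ember: +75 → 75 < 90
  Juno: +15 → 15 < 70
No further shutdowns.

2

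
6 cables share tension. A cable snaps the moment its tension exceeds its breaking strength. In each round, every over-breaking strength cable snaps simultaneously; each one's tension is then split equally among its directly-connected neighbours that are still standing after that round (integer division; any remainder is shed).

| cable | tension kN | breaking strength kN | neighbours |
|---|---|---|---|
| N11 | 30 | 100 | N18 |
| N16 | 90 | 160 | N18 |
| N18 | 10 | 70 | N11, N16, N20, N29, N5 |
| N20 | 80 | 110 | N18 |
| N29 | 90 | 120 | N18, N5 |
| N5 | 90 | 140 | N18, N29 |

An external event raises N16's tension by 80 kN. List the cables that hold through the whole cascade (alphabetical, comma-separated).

N11

Round 1 — N16 at 170 > 160. N16 snaps.
  N16 sheds 170 kN to N18: 170 each.
    N18: 10+170 = 180 > 70
Round 2 — N18 snaps.
  N18 sheds 180 kN to N11, N20, N29, N5: 45 each.
    N11: 30+45 = 75 ≤ 100
    N20: 80+45 = 125 > 110
    N29: 90+45 = 135 > 120
    N5: 90+45 = 135 ≤ 140
Round 3 — N20, N29 snap.
  N20 sheds 125 kN: no online neighbours, lost.
  N29 sheds 135 kN to N5: 135 each.
    N5: 135+135 = 270 > 140
Round 4 — N5 snaps.
  N5 sheds 270 kN: no online neighbours, lost.
No further breaks.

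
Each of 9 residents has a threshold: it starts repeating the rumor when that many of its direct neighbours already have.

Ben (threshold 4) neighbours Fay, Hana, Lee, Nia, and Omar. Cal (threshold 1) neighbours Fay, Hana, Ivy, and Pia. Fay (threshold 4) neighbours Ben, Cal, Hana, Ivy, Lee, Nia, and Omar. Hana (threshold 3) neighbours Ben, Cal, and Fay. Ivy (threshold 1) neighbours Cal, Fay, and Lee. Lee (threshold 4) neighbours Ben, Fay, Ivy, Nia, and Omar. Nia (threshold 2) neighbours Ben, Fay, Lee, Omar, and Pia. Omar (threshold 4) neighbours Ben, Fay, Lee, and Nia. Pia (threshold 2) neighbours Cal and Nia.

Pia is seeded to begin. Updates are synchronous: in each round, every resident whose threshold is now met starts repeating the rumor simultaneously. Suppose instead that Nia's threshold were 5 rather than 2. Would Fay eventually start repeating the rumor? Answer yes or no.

With Nia's threshold at 5:
Round 1 — Pia starts repeating the rumor (initial).
Round 2 — checking thresholds:
  Cal: 1 of 4 neighbours ≥ 1, starts repeating the rumor.
  Nia: 1 of 5 neighbours < 5, holds.
Round 3 — checking thresholds:
  Fay: 1 of 7 neighbours < 4, holds.
  Hana: 1 of 3 neighbours < 3, holds.
  Ivy: 1 of 3 neighbours ≥ 1, starts repeating the rumor.
  Nia: 1 of 5 neighbours < 5, holds.
Round 4 — no new spreads; cascade stops.

no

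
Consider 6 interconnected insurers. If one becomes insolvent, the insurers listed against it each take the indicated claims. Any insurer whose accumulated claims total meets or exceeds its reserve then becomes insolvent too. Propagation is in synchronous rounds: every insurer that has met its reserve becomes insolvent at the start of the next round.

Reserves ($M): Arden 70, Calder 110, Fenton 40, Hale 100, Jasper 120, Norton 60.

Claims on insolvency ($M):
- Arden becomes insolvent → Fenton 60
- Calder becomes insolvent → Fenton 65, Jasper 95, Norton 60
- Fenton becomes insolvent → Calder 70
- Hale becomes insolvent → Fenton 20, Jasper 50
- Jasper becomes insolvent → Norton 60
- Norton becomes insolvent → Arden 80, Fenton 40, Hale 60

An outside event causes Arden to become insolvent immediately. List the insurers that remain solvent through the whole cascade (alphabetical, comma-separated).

Round 1 — Arden becomes insolvent (initial).
  Fenton: +60 → 60 ≥ 40
Round 2 — Fenton becomes insolvent.
  Calder: +70 → 70 < 110
No further insolvencies.

Calder, Hale, Jasper, Norton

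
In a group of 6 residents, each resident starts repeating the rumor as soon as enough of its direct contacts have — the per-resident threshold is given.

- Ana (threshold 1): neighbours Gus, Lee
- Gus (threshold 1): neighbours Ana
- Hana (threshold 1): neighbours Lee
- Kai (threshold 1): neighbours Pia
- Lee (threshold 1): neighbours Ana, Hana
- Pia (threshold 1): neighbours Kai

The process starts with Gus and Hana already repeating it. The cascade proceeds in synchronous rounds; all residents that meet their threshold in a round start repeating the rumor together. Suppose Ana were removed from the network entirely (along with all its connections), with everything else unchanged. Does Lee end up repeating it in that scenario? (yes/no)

yes

With Ana removed:
Round 1 — Gus, Hana start repeating the rumor (initial).
Round 2 — checking thresholds:
  Lee: 1 of 1 neighbours ≥ 1, starts repeating the rumor.
Round 3 — no new spreads; cascade stops.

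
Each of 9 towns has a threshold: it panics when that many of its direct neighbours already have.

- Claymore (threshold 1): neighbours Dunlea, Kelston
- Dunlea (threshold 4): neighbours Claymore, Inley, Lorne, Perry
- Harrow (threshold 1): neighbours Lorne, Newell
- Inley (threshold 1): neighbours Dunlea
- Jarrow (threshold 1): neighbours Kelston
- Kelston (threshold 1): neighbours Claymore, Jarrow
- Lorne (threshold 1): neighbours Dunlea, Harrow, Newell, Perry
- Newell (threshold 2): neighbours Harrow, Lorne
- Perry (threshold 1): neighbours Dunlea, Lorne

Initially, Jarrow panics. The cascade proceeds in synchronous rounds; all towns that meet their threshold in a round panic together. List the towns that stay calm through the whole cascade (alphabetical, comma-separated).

Dunlea, Harrow, Inley, Lorne, Newell, Perry

Round 1 — Jarrow panics (initial).
Round 2 — checking thresholds:
  Kelston: 1 of 2 neighbours ≥ 1, panics.
Round 3 — checking thresholds:
  Claymore: 1 of 2 neighbours ≥ 1, panics.
Round 4 — no new panics; cascade stops.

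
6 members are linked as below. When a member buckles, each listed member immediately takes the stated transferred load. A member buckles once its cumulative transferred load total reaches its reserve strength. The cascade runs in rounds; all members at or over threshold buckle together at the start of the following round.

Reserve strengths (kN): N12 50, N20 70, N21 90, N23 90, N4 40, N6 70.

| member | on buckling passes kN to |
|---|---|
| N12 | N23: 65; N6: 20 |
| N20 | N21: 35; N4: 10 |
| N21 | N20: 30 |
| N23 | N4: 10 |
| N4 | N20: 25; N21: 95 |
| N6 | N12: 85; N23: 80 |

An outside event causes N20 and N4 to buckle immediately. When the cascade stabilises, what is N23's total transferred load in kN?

Round 1 — N20, N4 buckle (initial).
  N21: +35+95 → 130 ≥ 90
Round 2 — N21 buckles.
No further bucklings.

0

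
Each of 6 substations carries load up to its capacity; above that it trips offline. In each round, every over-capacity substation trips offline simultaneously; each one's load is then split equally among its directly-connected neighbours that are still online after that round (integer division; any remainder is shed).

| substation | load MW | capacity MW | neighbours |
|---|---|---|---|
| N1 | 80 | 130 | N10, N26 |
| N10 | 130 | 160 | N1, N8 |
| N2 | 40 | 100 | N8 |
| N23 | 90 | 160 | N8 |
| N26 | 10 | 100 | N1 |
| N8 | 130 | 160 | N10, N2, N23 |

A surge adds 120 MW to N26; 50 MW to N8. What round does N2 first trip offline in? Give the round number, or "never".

never

Round 1 — N26 at 130 > 100; N8 at 180 > 160. N26, N8 trip offline.
  N26 sheds 130 MW to N1: 130 each.
    N1: 80+130 = 210 > 130
  N8 sheds 180 MW to N10, N2, N23: 60 each.
    N10: 130+60 = 190 > 160
    N2: 40+60 = 100 ≤ 100
    N23: 90+60 = 150 ≤ 160
Round 2 — N1, N10 trip offline.
  N1 sheds 210 MW: no online neighbours, lost.
  N10 sheds 190 MW: no online neighbours, lost.
No further trips.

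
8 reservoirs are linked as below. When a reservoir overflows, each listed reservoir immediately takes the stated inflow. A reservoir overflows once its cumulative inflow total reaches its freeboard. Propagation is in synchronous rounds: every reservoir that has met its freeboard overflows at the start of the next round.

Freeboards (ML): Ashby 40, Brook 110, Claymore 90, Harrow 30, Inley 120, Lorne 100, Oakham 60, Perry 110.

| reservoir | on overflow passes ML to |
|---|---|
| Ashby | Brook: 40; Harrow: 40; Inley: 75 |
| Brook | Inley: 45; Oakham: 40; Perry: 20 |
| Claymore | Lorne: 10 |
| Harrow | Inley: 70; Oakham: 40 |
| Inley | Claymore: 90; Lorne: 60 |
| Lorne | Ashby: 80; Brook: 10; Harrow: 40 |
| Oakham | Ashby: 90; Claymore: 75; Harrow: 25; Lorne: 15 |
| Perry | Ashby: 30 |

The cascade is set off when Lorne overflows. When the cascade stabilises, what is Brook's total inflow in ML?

50

Round 1 — Lorne overflows (initial).
  Ashby: +80 → 80 ≥ 40
  Brook: +10 → 10 < 110
  Harrow: +40 → 40 ≥ 30
Round 2 — Ashby, Harrow overflow.
  Brook: +40 → 50 < 110
  Inley: +75+70 → 145 ≥ 120
  Oakham: +40 → 40 < 60
Round 3 — Inley overflows.
  Claymore: +90 → 90 ≥ 90
Round 4 — Claymore overflows.
No further overflows.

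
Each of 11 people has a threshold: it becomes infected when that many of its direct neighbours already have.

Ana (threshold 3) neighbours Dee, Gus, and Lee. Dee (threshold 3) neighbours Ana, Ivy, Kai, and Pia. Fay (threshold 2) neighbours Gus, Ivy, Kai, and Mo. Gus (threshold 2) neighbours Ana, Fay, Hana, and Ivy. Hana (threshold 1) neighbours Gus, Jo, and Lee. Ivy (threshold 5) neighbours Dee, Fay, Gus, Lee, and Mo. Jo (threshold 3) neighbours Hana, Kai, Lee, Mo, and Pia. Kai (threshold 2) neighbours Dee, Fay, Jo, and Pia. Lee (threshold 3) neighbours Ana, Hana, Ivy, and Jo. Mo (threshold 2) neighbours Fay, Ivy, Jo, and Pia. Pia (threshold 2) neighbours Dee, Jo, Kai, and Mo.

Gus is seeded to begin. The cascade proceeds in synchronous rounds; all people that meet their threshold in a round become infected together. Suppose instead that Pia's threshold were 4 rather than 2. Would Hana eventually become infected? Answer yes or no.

With Pia's threshold at 4:
Round 1 — Gus becomes infected (initial).
Round 2 — checking thresholds:
  Ana: 1 of 3 neighbours < 3, not yet.
  Fay: 1 of 4 neighbours < 2, not yet.
  Hana: 1 of 3 neighbours ≥ 1, becomes infected.
  Ivy: 1 of 5 neighbours < 5, not yet.
Round 3 — no new infections; cascade stops.

yes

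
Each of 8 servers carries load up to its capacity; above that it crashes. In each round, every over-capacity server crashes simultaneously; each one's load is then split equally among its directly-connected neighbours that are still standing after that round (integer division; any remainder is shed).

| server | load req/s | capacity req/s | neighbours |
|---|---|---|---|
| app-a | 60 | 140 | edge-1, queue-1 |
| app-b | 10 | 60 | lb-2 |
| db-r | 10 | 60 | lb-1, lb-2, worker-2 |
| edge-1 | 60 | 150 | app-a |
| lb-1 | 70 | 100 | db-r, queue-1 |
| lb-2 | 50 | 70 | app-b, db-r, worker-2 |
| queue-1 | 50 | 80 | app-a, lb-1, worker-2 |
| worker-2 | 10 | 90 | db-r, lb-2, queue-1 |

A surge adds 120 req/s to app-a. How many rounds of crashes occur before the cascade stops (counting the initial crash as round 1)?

Round 1 — app-a at 180 > 140. app-a crashes.
  app-a sheds 180 req/s to edge-1, queue-1: 90 each.
    edge-1: 60+90 = 150 ≤ 150
    queue-1: 50+90 = 140 > 80
Round 2 — queue-1 crashes.
  queue-1 sheds 140 req/s to lb-1, worker-2: 70 each.
    lb-1: 70+70 = 140 > 100
    worker-2: 10+70 = 80 ≤ 90
Round 3 — lb-1 crashes.
  lb-1 sheds 140 req/s to db-r: 140 each.
    db-r: 10+140 = 150 > 60
Round 4 — db-r crashes.
  db-r sheds 150 req/s to lb-2, worker-2: 75 each.
    lb-2: 50+75 = 125 > 70
    worker-2: 80+75 = 155 > 90
Round 5 — lb-2, worker-2 crash.
  lb-2 sheds 125 req/s to app-b: 125 each.
    app-b: 10+125 = 135 > 60
  worker-2 sheds 155 req/s: no online neighbours, lost.
Round 6 — app-b crashes.
  app-b sheds 135 req/s: no online neighbours, lost.
No further crashes.

6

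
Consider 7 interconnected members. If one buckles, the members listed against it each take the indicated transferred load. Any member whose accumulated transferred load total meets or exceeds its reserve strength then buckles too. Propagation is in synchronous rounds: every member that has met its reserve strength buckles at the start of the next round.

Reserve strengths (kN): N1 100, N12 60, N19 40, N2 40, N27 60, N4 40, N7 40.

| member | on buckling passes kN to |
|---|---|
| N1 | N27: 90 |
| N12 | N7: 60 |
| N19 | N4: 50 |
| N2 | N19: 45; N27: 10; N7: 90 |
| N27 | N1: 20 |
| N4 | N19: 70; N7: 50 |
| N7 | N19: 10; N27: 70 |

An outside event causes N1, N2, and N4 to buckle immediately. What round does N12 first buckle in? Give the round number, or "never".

never

Round 1 — N1, N2, N4 buckle (initial).
  N19: +45+70 → 115 ≥ 40
  N27: +90+10 → 100 ≥ 60
  N7: +90+50 → 140 ≥ 40
Round 2 — N19, N27, N7 buckle.
No further bucklings.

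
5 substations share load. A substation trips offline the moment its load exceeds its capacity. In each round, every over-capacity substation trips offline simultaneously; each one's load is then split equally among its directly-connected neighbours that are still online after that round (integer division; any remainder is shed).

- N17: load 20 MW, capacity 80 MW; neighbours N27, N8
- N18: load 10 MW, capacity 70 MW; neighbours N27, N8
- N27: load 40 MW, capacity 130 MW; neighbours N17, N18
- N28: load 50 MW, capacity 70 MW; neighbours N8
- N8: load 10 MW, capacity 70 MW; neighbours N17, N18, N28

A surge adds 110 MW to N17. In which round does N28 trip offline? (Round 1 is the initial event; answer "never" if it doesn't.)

Round 1 — N17 at 130 > 80. N17 trips offline.
  N17 sheds 130 MW to N27, N8: 65 each.
    N27: 40+65 = 105 ≤ 130
    N8: 10+65 = 75 > 70
Round 2 — N8 trips offline.
  N8 sheds 75 MW to N18, N28: 37 each (1 lost).
    N18: 10+37 = 47 ≤ 70
    N28: 50+37 = 87 > 70
Round 3 — N28 trips offline.
  N28 sheds 87 MW: no online neighbours, lost.
No further trips.

3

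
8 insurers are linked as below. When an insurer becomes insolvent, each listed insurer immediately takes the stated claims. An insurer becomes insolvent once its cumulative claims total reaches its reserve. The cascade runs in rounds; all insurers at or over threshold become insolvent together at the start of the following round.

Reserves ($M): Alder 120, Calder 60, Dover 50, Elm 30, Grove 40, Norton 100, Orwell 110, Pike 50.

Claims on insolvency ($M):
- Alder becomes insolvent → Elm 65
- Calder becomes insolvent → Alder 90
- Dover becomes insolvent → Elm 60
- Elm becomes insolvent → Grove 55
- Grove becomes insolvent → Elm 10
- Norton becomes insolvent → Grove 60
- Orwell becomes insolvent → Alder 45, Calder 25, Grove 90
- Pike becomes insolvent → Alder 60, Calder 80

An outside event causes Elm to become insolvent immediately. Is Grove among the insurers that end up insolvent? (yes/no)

yes

Round 1 — Elm becomes insolvent (initial).
  Grove: +55 → 55 ≥ 40
Round 2 — Grove becomes insolvent.
No further insolvencies.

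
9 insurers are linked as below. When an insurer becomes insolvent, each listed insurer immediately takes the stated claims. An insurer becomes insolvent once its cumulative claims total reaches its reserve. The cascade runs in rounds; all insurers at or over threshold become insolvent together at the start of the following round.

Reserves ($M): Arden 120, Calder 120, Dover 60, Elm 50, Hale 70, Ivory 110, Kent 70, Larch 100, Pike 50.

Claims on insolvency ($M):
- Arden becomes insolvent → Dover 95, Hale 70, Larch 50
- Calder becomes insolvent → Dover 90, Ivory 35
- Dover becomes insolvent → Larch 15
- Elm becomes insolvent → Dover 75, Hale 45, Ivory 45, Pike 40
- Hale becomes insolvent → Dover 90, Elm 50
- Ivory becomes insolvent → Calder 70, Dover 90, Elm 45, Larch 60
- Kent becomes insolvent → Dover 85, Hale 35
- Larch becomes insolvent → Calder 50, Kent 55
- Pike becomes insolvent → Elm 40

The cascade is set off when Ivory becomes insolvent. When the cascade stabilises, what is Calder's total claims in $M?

Round 1 — Ivory becomes insolvent (initial).
  Calder: +70 → 70 < 120
  Dover: +90 → 90 ≥ 60
  Elm: +45 → 45 < 50
  Larch: +60 → 60 < 100
Round 2 — Dover becomes insolvent.
  Larch: +15 → 75 < 100
No further insolvencies.

70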